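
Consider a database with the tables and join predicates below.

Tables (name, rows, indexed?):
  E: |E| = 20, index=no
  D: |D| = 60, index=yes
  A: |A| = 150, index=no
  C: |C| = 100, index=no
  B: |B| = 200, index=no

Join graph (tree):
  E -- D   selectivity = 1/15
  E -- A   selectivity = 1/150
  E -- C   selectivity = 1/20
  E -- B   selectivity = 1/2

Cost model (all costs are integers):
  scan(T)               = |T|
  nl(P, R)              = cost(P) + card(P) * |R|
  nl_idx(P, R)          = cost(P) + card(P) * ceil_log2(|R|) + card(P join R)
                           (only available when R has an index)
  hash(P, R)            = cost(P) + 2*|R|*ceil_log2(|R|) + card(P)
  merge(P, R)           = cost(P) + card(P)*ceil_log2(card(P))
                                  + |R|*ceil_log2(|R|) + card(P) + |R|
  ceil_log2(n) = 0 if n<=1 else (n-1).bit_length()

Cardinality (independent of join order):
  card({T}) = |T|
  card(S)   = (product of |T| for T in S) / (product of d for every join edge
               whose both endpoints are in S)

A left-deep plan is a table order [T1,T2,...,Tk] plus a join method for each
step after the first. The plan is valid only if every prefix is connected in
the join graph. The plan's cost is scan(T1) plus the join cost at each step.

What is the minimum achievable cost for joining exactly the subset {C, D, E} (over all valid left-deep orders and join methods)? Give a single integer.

Selinger DP over subsets of {C,D,E}:
  {E}: scan cost=20, card=20
  {D}: scan cost=60, card=60
  {C}: scan cost=100, card=100
  {DE}: card=80; try (D,nl_idx)→220, (E,hash)→320, (D,merge)→560, (E,merge)→600, (D,hash)→760, (D,nl)→1220 …(+1); best=220 via (D,nl_idx)
  {CE}: card=100; try (E,hash)→400, (C,merge)→940, (E,merge)→1020, (C,hash)→1440, (C,nl)→2020, (E,nl)→2100; best=400 via (E,hash)
  {CDE}: card=400; try (D,hash)→1220, (D,nl_idx)→1400, (D,merge)→1620, (C,merge)→1660, (C,hash)→1700, (D,nl)→6400 …(+1); best=1220 via (D,hash)

1220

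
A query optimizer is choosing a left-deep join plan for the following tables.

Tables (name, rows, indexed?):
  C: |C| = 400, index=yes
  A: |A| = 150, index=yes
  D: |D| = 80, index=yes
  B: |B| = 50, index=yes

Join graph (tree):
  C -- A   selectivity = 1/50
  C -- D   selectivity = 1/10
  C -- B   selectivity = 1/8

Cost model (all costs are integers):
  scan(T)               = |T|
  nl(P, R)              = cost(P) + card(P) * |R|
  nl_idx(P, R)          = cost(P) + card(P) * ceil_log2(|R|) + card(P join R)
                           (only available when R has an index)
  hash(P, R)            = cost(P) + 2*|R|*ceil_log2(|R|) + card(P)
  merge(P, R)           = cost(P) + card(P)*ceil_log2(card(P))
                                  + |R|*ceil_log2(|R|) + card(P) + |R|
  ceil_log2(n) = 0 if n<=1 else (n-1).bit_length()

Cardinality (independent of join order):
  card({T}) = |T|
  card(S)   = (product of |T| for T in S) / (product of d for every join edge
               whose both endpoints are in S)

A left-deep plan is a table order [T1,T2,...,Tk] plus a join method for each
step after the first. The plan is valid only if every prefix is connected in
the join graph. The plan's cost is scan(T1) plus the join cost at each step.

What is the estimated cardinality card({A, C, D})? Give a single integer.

9600

Tables in S: A(150), C(400), D(80)
Edges inside S: C-A(d=50), C-D(d=10)
numerator = 150 * 400 * 80 = 4800000
denominator = 50 * 10 = 500
card(S) = 4800000 / 500 = 9600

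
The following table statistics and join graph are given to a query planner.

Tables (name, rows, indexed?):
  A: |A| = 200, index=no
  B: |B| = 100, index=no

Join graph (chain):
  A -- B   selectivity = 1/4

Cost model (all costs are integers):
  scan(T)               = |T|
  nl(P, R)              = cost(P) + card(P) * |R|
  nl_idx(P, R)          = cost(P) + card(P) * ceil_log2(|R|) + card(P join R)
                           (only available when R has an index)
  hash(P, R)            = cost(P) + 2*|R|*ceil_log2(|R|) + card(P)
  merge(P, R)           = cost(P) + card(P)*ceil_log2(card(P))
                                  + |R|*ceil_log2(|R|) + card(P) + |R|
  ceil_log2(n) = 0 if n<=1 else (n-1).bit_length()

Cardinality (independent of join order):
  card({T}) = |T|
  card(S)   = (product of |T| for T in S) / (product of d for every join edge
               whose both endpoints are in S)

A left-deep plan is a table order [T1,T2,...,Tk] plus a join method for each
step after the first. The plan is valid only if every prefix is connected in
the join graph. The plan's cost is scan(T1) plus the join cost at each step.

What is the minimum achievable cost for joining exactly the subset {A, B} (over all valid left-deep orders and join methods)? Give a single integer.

1800

Selinger DP over subsets of {A,B}:
  {A}: scan cost=200, card=200
  {B}: scan cost=100, card=100
  {AB}: card=5000; try (B,hash)→1800, (A,merge)→2700, (B,merge)→2800, (A,hash)→3400, (A,nl)→20100, (B,nl)→20200; best=1800 via (B,hash)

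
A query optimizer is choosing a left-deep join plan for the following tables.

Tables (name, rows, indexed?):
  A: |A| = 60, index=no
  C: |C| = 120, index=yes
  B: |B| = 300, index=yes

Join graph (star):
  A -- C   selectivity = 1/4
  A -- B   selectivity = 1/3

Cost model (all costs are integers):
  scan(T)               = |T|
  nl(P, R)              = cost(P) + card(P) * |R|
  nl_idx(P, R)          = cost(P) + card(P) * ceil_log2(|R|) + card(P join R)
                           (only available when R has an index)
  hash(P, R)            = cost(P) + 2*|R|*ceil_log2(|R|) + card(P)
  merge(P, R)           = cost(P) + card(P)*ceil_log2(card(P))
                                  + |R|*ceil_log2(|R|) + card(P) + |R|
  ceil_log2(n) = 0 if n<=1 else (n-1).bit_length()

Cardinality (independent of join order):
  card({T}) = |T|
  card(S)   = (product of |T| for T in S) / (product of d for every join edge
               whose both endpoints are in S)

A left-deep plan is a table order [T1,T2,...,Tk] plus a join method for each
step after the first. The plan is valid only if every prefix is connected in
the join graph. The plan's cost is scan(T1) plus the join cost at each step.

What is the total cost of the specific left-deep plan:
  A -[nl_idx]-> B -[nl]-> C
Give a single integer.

726600

step 1: scan A: cost=60, card=60
step 2: join B via nl_idx
    card(P join B) = 60*300/(3) = 6000
    cost = 60 + 60*9 + 6000 = 6600
step 3: join C via nl
    card(P join C) = 6000*120/(4) = 180000
    cost = 6600 + 6000*120 = 726600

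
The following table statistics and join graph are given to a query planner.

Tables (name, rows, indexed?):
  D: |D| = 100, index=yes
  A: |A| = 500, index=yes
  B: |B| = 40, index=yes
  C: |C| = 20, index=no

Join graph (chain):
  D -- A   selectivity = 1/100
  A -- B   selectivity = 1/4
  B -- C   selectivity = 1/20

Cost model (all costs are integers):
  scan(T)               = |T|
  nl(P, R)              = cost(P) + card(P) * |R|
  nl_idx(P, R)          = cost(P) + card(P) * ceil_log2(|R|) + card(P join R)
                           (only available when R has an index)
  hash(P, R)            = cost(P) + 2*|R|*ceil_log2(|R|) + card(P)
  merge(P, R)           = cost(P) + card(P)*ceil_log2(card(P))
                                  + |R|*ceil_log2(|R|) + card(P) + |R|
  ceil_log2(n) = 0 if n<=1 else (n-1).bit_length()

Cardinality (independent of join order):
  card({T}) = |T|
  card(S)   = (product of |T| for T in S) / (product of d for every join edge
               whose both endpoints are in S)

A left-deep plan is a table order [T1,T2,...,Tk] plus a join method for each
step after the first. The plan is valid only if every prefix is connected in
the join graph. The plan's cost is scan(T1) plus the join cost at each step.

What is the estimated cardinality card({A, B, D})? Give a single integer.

5000

Tables in S: A(500), B(40), D(100)
Edges inside S: D-A(d=100), A-B(d=4)
numerator = 500 * 40 * 100 = 2000000
denominator = 100 * 4 = 400
card(S) = 2000000 / 400 = 5000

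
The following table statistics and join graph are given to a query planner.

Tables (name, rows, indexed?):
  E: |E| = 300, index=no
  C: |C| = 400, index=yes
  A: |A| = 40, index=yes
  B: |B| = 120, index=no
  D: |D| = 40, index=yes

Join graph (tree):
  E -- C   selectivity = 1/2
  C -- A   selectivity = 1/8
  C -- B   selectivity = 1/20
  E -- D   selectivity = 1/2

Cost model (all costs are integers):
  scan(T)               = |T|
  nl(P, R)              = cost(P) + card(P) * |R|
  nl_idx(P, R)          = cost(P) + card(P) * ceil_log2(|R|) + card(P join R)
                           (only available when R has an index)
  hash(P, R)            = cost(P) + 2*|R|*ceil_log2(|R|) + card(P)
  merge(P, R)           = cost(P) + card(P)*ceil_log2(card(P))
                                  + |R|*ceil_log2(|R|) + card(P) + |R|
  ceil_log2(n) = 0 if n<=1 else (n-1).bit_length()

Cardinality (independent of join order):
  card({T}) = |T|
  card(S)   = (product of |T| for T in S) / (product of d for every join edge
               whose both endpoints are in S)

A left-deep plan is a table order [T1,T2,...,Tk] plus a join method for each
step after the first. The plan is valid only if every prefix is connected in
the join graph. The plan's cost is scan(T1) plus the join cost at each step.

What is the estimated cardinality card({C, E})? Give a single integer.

Tables in S: C(400), E(300)
Edges inside S: E-C(d=2)
numerator = 400 * 300 = 120000
denominator = 2 = 2
card(S) = 120000 / 2 = 60000

60000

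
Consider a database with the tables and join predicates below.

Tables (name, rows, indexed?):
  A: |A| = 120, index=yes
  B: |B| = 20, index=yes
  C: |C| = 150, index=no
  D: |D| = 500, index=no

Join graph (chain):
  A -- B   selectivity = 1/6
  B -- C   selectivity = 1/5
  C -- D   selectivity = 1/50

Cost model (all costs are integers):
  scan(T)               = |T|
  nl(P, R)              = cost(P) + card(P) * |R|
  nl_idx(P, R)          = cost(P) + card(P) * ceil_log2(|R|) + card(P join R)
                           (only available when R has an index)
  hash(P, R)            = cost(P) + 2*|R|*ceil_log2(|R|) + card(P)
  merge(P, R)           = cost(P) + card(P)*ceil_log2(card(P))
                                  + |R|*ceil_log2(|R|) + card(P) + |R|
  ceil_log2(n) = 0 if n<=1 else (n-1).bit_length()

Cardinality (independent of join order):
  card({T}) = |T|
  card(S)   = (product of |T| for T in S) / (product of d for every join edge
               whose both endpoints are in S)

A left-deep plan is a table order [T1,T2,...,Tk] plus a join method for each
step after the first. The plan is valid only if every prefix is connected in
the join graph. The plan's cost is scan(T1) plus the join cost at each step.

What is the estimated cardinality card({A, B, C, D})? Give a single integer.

120000

Tables in S: A(120), B(20), C(150), D(500)
Edges inside S: A-B(d=6), B-C(d=5), C-D(d=50)
numerator = 120 * 20 * 150 * 500 = 180000000
denominator = 6 * 5 * 50 = 1500
card(S) = 180000000 / 1500 = 120000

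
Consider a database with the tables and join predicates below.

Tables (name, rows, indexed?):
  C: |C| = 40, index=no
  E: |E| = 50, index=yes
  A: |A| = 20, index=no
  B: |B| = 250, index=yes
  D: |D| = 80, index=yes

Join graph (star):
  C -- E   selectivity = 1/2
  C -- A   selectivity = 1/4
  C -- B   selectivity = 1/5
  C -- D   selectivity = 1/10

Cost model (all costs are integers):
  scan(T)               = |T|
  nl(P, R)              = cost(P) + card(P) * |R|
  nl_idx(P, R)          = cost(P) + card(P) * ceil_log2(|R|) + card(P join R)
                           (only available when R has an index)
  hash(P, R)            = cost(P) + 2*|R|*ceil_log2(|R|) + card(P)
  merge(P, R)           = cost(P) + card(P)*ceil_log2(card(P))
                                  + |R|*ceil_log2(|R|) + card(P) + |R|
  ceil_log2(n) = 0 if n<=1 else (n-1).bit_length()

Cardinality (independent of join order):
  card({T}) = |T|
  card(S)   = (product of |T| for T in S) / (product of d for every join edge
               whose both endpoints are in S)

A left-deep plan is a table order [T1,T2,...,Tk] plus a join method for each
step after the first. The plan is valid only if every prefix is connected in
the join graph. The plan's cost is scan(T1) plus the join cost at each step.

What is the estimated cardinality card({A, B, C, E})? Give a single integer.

250000

Tables in S: A(20), B(250), C(40), E(50)
Edges inside S: C-E(d=2), C-A(d=4), C-B(d=5)
numerator = 20 * 250 * 40 * 50 = 10000000
denominator = 2 * 4 * 5 = 40
card(S) = 10000000 / 40 = 250000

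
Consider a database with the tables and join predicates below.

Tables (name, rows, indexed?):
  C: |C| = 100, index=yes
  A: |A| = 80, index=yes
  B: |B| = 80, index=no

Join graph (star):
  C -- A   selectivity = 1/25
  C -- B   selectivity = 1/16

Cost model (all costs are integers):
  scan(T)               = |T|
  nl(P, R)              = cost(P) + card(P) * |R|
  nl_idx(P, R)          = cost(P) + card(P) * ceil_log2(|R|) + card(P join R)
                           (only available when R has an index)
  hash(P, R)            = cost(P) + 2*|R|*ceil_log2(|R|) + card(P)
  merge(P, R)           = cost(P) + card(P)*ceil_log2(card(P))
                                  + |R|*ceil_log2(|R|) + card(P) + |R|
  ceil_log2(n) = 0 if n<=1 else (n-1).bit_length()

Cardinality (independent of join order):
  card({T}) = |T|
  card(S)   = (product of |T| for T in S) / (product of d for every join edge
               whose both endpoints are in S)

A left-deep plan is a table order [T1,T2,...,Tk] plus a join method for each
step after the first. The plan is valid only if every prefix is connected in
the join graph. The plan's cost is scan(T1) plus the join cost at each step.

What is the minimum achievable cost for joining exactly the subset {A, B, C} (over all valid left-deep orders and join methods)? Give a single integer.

Selinger DP over subsets of {A,B,C}:
  {C}: scan cost=100, card=100
  {A}: scan cost=80, card=80
  {B}: scan cost=80, card=80
  {AC}: card=320; try (C,nl_idx)→960, (A,nl_idx)→1120, (A,hash)→1320, (C,merge)→1520, (A,merge)→1540, (C,hash)→1560 …(+2); best=960 via (C,nl_idx)
  {BC}: card=500; try (C,nl_idx)→1140, (B,hash)→1320, (C,merge)→1520, (B,merge)→1540, (C,hash)→1560, (C,nl)→8080 …(+1); best=1140 via (C,nl_idx)
  {ABC}: card=1600; try (B,hash)→2400, (A,hash)→2760, (B,merge)→4800, (A,nl_idx)→6240, (A,merge)→6780, (B,nl)→26560 …(+1); best=2400 via (B,hash)

2400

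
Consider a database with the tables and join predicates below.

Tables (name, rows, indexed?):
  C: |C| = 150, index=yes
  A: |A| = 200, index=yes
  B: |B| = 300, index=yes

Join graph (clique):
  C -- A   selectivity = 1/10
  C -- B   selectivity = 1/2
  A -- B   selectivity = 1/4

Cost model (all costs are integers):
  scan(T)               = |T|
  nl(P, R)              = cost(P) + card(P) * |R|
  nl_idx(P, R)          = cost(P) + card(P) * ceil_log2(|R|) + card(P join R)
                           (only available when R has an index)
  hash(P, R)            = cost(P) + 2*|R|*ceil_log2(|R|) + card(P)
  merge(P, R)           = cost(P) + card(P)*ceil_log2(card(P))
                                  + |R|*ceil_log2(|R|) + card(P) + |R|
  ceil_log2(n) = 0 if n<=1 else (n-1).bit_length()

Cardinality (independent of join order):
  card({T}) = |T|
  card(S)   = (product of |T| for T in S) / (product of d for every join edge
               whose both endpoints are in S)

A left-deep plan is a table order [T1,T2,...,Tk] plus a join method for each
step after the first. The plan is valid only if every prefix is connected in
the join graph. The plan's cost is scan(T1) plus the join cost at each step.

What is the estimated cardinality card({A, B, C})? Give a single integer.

Tables in S: A(200), B(300), C(150)
Edges inside S: C-A(d=10), C-B(d=2), A-B(d=4)
numerator = 200 * 300 * 150 = 9000000
denominator = 10 * 2 * 4 = 80
card(S) = 9000000 / 80 = 112500

112500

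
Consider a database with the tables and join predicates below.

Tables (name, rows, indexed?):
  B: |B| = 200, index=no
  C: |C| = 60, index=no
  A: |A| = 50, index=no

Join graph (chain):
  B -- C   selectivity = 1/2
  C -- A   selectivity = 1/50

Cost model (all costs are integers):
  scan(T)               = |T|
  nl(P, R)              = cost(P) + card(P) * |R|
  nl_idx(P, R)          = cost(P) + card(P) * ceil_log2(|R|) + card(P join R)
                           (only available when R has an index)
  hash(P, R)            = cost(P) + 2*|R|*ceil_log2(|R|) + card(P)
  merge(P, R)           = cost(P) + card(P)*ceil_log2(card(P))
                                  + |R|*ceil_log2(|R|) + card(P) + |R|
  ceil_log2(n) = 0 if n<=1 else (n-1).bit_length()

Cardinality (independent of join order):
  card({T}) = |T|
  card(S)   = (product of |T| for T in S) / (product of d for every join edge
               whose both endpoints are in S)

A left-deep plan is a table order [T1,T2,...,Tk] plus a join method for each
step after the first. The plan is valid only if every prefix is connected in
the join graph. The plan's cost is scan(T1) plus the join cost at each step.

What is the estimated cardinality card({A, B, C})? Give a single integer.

6000

Tables in S: A(50), B(200), C(60)
Edges inside S: B-C(d=2), C-A(d=50)
numerator = 50 * 200 * 60 = 600000
denominator = 2 * 50 = 100
card(S) = 600000 / 100 = 6000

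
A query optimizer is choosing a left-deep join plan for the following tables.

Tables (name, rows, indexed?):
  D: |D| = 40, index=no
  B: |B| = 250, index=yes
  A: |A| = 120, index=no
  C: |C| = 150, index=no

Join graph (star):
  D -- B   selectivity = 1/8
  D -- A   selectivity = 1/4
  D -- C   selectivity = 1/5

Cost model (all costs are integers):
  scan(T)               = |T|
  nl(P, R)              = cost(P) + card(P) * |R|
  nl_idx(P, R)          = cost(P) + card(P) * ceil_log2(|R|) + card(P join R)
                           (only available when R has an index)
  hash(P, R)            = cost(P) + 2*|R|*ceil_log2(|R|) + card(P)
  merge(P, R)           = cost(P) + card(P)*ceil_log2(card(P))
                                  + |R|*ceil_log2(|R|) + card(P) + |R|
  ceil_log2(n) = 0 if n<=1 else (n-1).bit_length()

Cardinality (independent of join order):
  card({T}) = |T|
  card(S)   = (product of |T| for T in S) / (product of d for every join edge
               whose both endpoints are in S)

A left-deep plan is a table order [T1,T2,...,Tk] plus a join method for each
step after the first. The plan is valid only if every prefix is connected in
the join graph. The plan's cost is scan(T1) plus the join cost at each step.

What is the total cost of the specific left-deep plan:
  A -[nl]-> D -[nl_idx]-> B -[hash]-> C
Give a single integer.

step 1: scan A: cost=120, card=120
step 2: join D via nl
    card(P join D) = 120*40/(4) = 1200
    cost = 120 + 120*40 = 4920
step 3: join B via nl_idx
    card(P join B) = 1200*250/(8) = 37500
    cost = 4920 + 1200*8 + 37500 = 52020
step 4: join C via hash
    card(P join C) = 37500*150/(5) = 1125000
    cost = 52020 + 2*150*8 + 37500 = 91920

91920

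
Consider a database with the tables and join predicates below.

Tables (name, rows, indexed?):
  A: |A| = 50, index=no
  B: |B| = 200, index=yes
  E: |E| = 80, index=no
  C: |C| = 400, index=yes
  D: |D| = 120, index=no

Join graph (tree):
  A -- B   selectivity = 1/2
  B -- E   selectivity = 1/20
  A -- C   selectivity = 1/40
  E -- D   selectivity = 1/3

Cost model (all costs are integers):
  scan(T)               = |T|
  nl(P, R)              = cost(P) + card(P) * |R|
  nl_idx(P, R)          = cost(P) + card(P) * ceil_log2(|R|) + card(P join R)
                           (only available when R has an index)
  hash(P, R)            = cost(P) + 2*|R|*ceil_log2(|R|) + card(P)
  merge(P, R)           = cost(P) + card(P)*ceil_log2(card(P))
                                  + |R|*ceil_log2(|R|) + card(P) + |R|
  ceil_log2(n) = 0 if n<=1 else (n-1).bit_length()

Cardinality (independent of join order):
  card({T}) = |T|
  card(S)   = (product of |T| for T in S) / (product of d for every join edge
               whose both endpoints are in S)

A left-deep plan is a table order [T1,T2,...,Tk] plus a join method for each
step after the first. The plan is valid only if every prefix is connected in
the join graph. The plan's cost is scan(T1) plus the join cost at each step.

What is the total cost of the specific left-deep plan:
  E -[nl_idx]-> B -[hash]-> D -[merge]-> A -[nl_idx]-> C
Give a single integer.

15716350

step 1: scan E: cost=80, card=80
step 2: join B via nl_idx
    card(P join B) = 80*200/(20) = 800
    cost = 80 + 80*8 + 800 = 1520
step 3: join D via hash
    card(P join D) = 800*120/(3) = 32000
    cost = 1520 + 2*120*7 + 800 = 4000
step 4: join A via merge
    card(P join A) = 32000*50/(2) = 800000
    cost = 4000 + 32000*15 + 50*6 + 32000 + 50 = 516350
step 5: join C via nl_idx
    card(P join C) = 800000*400/(40) = 8000000
    cost = 516350 + 800000*9 + 8000000 = 15716350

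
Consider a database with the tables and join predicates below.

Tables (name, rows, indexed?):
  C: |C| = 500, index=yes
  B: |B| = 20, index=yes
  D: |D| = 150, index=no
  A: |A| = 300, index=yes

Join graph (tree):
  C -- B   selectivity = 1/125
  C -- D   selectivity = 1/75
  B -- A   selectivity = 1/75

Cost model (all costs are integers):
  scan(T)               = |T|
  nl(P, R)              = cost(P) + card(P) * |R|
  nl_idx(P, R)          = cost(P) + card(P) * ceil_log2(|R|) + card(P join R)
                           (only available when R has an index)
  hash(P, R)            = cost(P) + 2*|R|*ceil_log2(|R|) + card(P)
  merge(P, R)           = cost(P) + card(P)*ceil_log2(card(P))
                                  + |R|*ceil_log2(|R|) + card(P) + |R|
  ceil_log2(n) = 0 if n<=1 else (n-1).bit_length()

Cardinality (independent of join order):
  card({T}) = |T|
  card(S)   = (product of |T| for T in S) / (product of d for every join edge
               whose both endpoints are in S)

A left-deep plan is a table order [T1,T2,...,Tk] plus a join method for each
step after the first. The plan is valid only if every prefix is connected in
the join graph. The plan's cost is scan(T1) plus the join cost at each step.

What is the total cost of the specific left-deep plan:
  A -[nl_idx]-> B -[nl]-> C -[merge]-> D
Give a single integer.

step 1: scan A: cost=300, card=300
step 2: join B via nl_idx
    card(P join B) = 300*20/(75) = 80
    cost = 300 + 300*5 + 80 = 1880
step 3: join C via nl
    card(P join C) = 80*500/(125) = 320
    cost = 1880 + 80*500 = 41880
step 4: join D via merge
    card(P join D) = 320*150/(75) = 640
    cost = 41880 + 320*9 + 150*8 + 320 + 150 = 46430

46430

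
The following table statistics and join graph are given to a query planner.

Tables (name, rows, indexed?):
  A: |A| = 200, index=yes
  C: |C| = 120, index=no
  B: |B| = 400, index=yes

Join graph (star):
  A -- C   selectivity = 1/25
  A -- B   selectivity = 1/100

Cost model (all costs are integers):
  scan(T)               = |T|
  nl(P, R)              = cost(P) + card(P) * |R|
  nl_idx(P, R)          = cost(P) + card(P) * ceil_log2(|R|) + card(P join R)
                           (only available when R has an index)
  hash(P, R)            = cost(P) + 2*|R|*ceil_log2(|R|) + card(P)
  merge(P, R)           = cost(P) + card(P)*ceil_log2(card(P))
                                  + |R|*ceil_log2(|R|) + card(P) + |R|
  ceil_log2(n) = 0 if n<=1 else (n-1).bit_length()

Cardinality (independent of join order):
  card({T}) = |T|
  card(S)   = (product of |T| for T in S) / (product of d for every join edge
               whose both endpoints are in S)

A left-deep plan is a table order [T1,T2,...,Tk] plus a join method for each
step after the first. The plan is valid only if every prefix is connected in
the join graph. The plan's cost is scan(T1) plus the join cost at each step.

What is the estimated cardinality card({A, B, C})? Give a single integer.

3840

Tables in S: A(200), B(400), C(120)
Edges inside S: A-C(d=25), A-B(d=100)
numerator = 200 * 400 * 120 = 9600000
denominator = 25 * 100 = 2500
card(S) = 9600000 / 2500 = 3840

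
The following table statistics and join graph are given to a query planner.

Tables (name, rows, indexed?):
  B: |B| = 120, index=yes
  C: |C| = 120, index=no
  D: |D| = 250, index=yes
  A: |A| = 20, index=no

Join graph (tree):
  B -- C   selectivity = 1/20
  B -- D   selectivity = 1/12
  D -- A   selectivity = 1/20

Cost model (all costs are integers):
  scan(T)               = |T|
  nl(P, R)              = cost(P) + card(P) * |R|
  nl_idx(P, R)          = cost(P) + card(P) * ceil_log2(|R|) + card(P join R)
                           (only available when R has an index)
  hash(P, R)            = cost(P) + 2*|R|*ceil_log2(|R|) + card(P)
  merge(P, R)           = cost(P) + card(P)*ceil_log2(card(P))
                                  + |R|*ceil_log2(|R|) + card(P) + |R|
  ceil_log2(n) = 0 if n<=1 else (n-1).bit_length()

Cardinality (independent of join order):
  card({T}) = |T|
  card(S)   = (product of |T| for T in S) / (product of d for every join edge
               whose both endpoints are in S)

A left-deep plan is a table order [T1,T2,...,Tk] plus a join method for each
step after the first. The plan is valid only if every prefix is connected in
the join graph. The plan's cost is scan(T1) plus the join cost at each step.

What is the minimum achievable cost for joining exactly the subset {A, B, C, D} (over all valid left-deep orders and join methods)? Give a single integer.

Selinger DP over subsets of {A,B,C,D}:
  {B}: scan cost=120, card=120
  {C}: scan cost=120, card=120
  {D}: scan cost=250, card=250
  {A}: scan cost=20, card=20
  {BC}: card=720; try (B,nl_idx)→1680, (C,hash)→1920, (B,hash)→1920, (C,merge)→2040, (B,merge)→2040, (C,nl)→14520 …(+1); best=1680 via (B,nl_idx)
  {BD}: card=2500; try (B,hash)→2180, (D,merge)→3330, (B,merge)→3460, (D,nl_idx)→3580, (D,hash)→4240, (B,nl_idx)→4500 …(+2); best=2180 via (B,hash)
  {AD}: card=250; try (D,nl_idx)→430, (A,hash)→700, (D,merge)→2390, (A,merge)→2620, (D,hash)→4040, (D,nl)→5020 …(+1); best=430 via (D,nl_idx)
  {BCD}: card=15000; try (C,hash)→6360, (D,hash)→6400, (D,merge)→11850, (D,nl_idx)→22440, (C,merge)→35640, (D,nl)→181680 …(+1); best=6360 via (C,hash)
  {ABD}: card=2500; try (B,hash)→2360, (B,merge)→3640, (B,nl_idx)→4680, (A,hash)→4880, (B,nl)→30430, (A,merge)→34800 …(+1); best=2360 via (B,hash)
  {ABCD}: card=15000; try (C,hash)→6540, (A,hash)→21560, (C,merge)→35820, (A,merge)→231480, (C,nl)→302360, (A,nl)→306360; best=6540 via (C,hash)

6540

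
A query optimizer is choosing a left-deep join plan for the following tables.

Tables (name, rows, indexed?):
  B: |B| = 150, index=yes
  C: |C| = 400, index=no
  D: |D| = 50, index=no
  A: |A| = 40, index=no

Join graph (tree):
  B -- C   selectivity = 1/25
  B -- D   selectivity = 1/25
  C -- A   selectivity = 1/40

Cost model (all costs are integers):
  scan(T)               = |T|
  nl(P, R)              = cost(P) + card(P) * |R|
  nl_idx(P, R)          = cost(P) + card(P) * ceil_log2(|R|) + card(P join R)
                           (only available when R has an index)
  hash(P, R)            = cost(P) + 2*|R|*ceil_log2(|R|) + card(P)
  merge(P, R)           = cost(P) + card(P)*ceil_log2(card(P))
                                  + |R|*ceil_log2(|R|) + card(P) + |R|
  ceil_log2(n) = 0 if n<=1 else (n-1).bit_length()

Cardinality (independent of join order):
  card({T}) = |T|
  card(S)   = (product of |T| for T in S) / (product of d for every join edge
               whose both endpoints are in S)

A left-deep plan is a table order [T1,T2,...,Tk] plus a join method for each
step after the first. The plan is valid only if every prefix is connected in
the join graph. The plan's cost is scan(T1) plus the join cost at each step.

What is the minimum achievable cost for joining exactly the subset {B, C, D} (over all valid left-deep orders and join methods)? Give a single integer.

6200

Selinger DP over subsets of {B,C,D}:
  {B}: scan cost=150, card=150
  {C}: scan cost=400, card=400
  {D}: scan cost=50, card=50
  {BC}: card=2400; try (B,hash)→3200, (C,merge)→5500, (B,merge)→5750, (B,nl_idx)→6000, (C,hash)→7500, (C,nl)→60150 …(+1); best=3200 via (B,hash)
  {BD}: card=300; try (B,nl_idx)→750, (D,hash)→900, (B,merge)→1750, (D,merge)→1850, (B,hash)→2500, (B,nl)→7550 …(+1); best=750 via (B,nl_idx)
  {BCD}: card=4800; try (D,hash)→6200, (C,merge)→7750, (C,hash)→8250, (D,merge)→34750, (C,nl)→120750, (D,nl)→123200; best=6200 via (D,hash)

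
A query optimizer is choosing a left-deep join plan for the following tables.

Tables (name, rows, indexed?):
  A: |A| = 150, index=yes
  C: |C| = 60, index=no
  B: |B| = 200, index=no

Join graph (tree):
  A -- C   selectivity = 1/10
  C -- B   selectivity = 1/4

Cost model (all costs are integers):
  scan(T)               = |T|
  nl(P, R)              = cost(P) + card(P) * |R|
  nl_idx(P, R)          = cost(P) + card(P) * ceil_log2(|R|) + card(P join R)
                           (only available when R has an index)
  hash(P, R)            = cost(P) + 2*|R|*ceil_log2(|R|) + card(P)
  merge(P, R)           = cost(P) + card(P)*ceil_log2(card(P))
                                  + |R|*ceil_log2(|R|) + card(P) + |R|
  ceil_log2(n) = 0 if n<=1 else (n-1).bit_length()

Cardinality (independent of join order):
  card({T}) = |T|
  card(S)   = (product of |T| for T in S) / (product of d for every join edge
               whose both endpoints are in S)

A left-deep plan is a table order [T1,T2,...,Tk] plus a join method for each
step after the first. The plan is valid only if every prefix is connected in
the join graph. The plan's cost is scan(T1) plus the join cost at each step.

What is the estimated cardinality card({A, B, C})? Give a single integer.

Tables in S: A(150), B(200), C(60)
Edges inside S: A-C(d=10), C-B(d=4)
numerator = 150 * 200 * 60 = 1800000
denominator = 10 * 4 = 40
card(S) = 1800000 / 40 = 45000

45000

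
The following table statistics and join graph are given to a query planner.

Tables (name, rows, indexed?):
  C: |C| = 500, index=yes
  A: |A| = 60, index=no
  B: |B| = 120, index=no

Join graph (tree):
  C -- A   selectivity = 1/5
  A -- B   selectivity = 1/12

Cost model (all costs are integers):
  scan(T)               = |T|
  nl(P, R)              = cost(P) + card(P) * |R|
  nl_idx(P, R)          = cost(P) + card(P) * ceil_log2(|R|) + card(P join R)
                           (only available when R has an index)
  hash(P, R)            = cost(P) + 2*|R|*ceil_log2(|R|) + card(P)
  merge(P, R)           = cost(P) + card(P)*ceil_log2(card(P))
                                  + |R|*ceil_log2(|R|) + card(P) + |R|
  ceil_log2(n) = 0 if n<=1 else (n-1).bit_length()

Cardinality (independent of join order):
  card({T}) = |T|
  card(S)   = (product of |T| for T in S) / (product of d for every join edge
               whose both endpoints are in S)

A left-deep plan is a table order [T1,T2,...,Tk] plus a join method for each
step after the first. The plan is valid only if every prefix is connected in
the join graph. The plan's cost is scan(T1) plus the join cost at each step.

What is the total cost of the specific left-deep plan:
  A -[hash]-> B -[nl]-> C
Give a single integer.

step 1: scan A: cost=60, card=60
step 2: join B via hash
    card(P join B) = 60*120/(12) = 600
    cost = 60 + 2*120*7 + 60 = 1800
step 3: join C via nl
    card(P join C) = 600*500/(5) = 60000
    cost = 1800 + 600*500 = 301800

301800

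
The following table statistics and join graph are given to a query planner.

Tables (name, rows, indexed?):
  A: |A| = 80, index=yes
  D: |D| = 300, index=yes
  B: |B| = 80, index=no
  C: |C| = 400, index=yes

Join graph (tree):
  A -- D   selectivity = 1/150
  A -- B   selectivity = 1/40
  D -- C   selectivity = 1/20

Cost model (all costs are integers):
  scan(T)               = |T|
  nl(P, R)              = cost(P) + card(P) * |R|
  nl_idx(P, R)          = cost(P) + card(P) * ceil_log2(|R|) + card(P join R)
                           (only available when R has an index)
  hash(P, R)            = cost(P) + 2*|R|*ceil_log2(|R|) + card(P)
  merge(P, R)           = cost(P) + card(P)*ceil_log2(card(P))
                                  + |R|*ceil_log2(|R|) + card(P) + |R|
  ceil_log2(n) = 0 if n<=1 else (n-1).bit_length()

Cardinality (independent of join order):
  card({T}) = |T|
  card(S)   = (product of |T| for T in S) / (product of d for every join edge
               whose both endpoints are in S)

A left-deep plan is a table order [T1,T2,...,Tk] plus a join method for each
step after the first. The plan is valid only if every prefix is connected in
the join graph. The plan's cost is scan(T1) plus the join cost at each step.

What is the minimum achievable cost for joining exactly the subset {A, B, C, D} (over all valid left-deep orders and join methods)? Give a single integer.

9440

Selinger DP over subsets of {A,B,C,D}:
  {A}: scan cost=80, card=80
  {D}: scan cost=300, card=300
  {B}: scan cost=80, card=80
  {C}: scan cost=400, card=400
  {AD}: card=160; try (D,nl_idx)→960, (A,hash)→1720, (A,nl_idx)→2560, (D,merge)→3720, (A,merge)→3940, (D,hash)→5560 …(+2); best=960 via (D,nl_idx)
  {AB}: card=160; try (A,nl_idx)→800, (B,hash)→1280, (A,hash)→1280, (B,merge)→1360, (A,merge)→1360, (B,nl)→6480 …(+1); best=800 via (A,nl_idx)
  {CD}: card=6000; try (D,hash)→6200, (C,merge)→7300, (D,merge)→7400, (C,hash)→7800, (C,nl_idx)→9000, (D,nl_idx)→10000 …(+2); best=6200 via (D,hash)
  {ABD}: card=320; try (B,hash)→2240, (D,nl_idx)→2560, (B,merge)→3040, (D,merge)→5240, (D,hash)→6360, (B,nl)→13760 …(+1); best=2240 via (B,hash)
  {ACD}: card=3200; try (C,nl_idx)→5600, (C,merge)→6400, (C,hash)→8320, (A,hash)→13320, (A,nl_idx)→51400, (C,nl)→64960 …(+2); best=5600 via (C,nl_idx)
  {ABCD}: card=6400; try (C,merge)→9440, (C,hash)→9760, (B,hash)→9920, (C,nl_idx)→11520, (B,merge)→47840, (C,nl)→130240 …(+1); best=9440 via (C,merge)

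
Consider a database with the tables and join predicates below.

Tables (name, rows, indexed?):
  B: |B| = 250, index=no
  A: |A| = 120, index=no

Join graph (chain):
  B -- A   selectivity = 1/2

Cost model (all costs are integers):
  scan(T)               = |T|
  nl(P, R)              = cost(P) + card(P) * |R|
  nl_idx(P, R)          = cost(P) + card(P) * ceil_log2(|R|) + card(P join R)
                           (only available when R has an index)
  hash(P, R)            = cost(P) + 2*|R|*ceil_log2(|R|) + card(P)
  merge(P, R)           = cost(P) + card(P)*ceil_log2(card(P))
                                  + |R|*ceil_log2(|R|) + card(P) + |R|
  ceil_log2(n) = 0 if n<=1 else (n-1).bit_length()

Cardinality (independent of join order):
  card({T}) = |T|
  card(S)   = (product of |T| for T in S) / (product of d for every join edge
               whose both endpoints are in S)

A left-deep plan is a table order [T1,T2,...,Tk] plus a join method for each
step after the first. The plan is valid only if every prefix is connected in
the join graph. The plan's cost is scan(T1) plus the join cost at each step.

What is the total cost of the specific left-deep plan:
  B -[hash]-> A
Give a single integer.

step 1: scan B: cost=250, card=250
step 2: join A via hash
    card(P join A) = 250*120/(2) = 15000
    cost = 250 + 2*120*7 + 250 = 2180

2180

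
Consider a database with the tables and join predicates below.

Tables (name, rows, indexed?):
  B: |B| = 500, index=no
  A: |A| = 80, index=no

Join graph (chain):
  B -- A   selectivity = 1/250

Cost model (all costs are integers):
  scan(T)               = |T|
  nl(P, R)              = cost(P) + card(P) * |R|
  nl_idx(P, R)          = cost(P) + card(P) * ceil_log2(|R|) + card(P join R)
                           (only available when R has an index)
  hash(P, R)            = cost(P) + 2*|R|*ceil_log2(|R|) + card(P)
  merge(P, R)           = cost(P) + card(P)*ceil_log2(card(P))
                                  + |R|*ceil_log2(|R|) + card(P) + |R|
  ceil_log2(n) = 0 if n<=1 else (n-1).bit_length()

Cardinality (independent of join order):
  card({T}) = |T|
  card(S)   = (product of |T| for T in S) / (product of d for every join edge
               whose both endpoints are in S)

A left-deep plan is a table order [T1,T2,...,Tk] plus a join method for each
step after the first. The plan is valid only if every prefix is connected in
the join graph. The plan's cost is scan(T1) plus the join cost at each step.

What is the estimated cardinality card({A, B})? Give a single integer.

Tables in S: A(80), B(500)
Edges inside S: B-A(d=250)
numerator = 80 * 500 = 40000
denominator = 250 = 250
card(S) = 40000 / 250 = 160

160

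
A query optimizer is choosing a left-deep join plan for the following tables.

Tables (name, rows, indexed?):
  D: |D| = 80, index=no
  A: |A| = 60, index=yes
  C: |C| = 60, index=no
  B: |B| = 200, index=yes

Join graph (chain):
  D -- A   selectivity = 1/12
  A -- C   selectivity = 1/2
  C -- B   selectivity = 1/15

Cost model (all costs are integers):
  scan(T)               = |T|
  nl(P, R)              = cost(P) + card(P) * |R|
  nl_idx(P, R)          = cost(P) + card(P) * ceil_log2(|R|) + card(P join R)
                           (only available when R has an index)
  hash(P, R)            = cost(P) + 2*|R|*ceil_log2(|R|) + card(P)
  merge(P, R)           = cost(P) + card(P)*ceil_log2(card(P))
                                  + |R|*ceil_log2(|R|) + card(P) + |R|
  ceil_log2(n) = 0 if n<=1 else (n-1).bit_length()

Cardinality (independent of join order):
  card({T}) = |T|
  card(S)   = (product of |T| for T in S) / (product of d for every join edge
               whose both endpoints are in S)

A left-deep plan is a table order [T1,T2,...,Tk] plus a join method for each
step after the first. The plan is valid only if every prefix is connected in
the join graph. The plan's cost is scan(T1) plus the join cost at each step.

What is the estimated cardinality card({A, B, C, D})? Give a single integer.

Tables in S: A(60), B(200), C(60), D(80)
Edges inside S: D-A(d=12), A-C(d=2), C-B(d=15)
numerator = 60 * 200 * 60 * 80 = 57600000
denominator = 12 * 2 * 15 = 360
card(S) = 57600000 / 360 = 160000

160000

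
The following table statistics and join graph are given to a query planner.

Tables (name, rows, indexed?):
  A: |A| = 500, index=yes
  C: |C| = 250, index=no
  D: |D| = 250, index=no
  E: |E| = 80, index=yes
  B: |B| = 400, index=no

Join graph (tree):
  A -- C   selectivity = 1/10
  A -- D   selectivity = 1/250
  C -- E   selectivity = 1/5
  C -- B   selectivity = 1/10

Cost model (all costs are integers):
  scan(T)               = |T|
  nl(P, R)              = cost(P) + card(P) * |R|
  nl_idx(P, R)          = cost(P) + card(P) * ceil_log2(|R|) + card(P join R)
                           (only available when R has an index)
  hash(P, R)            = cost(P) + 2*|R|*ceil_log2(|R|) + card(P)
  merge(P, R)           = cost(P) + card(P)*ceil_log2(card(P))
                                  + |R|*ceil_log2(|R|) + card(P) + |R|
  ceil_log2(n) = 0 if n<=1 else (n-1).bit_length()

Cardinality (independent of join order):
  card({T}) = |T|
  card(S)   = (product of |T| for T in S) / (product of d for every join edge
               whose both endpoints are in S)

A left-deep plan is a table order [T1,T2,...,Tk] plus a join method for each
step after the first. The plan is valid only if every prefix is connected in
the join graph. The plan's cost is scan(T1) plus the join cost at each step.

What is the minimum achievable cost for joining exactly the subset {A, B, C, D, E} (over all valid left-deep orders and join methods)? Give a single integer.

Selinger DP over subsets of {A,B,C,D,E}:
  {A}: scan cost=500, card=500
  {C}: scan cost=250, card=250
  {D}: scan cost=250, card=250
  {E}: scan cost=80, card=80
  {B}: scan cost=400, card=400
  {AC}: card=12500; try (C,hash)→5000, (A,merge)→7500, (C,merge)→7750, (A,hash)→9500, (A,nl_idx)→15000, (A,nl)→125250 …(+1); best=5000 via (C,hash)
  {AD}: card=500; try (A,nl_idx)→3000, (D,hash)→5000, (A,merge)→7500, (D,merge)→7750, (A,hash)→9500, (A,nl)→125250 …(+1); best=3000 via (A,nl_idx)
  {CE}: card=4000; try (E,hash)→1620, (C,merge)→2970, (E,merge)→3140, (C,hash)→4160, (E,nl_idx)→6000, (C,nl)→20080 …(+1); best=1620 via (E,hash)
  {BC}: card=10000; try (C,hash)→4800, (B,merge)→6500, (C,merge)→6650, (B,hash)→7700, (B,nl)→100250, (C,nl)→100400; best=4800 via (C,hash)
  {ACD}: card=12500; try (C,hash)→7500, (C,merge)→10250, (D,hash)→21500, (C,nl)→128000, (D,merge)→194750, (D,nl)→3130000; best=7500 via (C,hash)
  {ACE}: card=200000; try (A,hash)→14620, (E,hash)→18620, (A,merge)→58620, (E,merge)→193140, (A,nl_idx)→237620, (E,nl_idx)→292500 …(+2); best=14620 via (A,hash)
  {ABC}: card=500000; try (A,hash)→23800, (B,hash)→24700, (A,merge)→159800, (B,merge)→196500, (A,nl_idx)→594800, (A,nl)→5004800 …(+1); best=23800 via (A,hash)
  {BCE}: card=160000; try (B,hash)→12820, (E,hash)→15920, (B,merge)→57620, (E,merge)→155440, (E,nl_idx)→234800, (E,nl)→804800 …(+1); best=12820 via (B,hash)
  {ACDE}: card=200000; try (E,hash)→21120, (E,merge)→195640, (D,hash)→218620, (E,nl_idx)→295000, (E,nl)→1007500, (D,merge)→3816870 …(+1); best=21120 via (E,hash)
  {ABCD}: card=500000; try (B,hash)→27200, (B,merge)→199000, (D,hash)→527800, (B,nl)→5007500, (D,merge)→10026050, (D,nl)→125023800; best=27200 via (B,hash)
  {ABCE}: card=8000000; try (A,hash)→181820, (B,hash)→221820, (E,hash)→524920, (A,merge)→3057820, (B,merge)→3818620, (A,nl_idx)→9452820 …(+5); best=181820 via (A,hash)
  {ABCDE}: card=8000000; try (B,hash)→228320, (E,hash)→528320, (B,merge)→3825120, (D,hash)→8185820, (E,merge)→10027840, (E,nl_idx)→11527200 …(+4); best=228320 via (B,hash)

228320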